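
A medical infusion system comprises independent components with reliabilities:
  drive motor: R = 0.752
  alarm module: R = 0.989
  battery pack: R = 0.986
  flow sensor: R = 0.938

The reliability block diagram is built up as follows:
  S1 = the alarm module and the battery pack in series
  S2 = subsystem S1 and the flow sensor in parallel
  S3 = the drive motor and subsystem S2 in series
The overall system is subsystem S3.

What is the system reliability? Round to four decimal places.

Series (alarm module and battery pack): 0.989000 × 0.986000 = 0.975154
Parallel ([0.975154] and flow sensor): 1 − (1 − 0.975154)(1 − 0.938000) = 0.998460
Series (drive motor and [0.998460]): 0.752000 × 0.998460 = 0.7508

0.7508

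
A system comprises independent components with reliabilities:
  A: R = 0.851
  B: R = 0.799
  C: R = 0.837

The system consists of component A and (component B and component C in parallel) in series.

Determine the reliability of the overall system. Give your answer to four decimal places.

Parallel (B and C): 1 − (1 − 0.799000)(1 − 0.837000) = 0.967237
Series (A and [0.967237]): 0.851000 × 0.967237 = 0.8231

0.8231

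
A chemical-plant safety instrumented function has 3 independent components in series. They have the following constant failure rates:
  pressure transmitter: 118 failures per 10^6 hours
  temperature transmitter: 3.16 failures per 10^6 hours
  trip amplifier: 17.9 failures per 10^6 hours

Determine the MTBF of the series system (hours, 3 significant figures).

Series of exponential components: λ_sys = Σ λ_i
λ_sys = 0.000118 + 0.00000316 + 0.0000179 = 1.3906e-04 /h
MTBF = 1 / λ_sys = 7190 h

7190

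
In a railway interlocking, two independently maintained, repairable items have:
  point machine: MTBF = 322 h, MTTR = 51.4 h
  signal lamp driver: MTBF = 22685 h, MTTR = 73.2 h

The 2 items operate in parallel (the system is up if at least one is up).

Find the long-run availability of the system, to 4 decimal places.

A(point machine) = MTBF/(MTBF+MTTR) = 322/(322+51.4) = 0.862346
A(signal lamp driver) = MTBF/(MTBF+MTTR) = 22685/(22685+73.2) = 0.996784
Parallel availability: 1 − (1 − 0.862346)(1 − 0.996784) = 0.9996

0.9996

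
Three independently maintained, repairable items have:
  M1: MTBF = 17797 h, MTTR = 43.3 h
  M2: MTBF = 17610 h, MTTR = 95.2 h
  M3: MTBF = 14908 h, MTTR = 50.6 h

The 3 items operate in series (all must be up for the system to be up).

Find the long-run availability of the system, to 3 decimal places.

A(M1) = MTBF/(MTBF+MTTR) = 17797/(17797+43.3) = 0.997573
A(M2) = MTBF/(MTBF+MTTR) = 17610/(17610+95.2) = 0.994623
A(M3) = MTBF/(MTBF+MTTR) = 14908/(14908+50.6) = 0.996617
Series availability: 0.997573 × 0.994623 × 0.996617 = 0.989

0.989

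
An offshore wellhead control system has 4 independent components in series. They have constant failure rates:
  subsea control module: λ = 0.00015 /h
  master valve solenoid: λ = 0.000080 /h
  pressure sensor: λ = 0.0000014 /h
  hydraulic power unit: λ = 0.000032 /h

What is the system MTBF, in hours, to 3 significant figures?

Series of exponential components: λ_sys = Σ λ_i
λ_sys = 0.00015 + 0.000080 + 0.0000014 + 0.000032 = 2.6340e-04 /h
MTBF = 1 / λ_sys = 3800 h

3800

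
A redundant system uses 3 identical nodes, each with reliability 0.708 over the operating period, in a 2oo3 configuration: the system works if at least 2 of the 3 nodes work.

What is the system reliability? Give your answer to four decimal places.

R = Σ_{i=2}^{3} C(3,i) p^i (1−p)^{3−i} with p = 0.708
C(3,2)·0.708^2·0.292^1 = 0.439107
C(3,3)·0.708^3·0.292^0 = 0.354895
Sum = 0.7940

0.7940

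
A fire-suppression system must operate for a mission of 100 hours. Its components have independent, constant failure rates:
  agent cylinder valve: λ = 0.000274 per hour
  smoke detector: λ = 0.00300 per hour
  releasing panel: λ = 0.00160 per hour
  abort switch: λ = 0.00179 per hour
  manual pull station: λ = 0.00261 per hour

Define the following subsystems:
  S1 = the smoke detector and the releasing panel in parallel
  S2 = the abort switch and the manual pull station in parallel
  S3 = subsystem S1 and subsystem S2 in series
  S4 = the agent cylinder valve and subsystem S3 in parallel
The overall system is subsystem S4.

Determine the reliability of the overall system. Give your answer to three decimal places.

0.998

R(agent cylinder valve) = exp(−0.000274 × 100) = 0.97297
R(smoke detector) = exp(−0.00300 × 100) = 0.74082
R(releasing panel) = exp(−0.00160 × 100) = 0.85214
R(abort switch) = exp(−0.00179 × 100) = 0.83611
R(manual pull station) = exp(−0.00261 × 100) = 0.77028
Parallel (smoke detector and releasing panel): 1 − (1 − 0.74082)(1 − 0.85214) = 0.96168
Parallel (abort switch and manual pull station): 1 − (1 − 0.83611)(1 − 0.77028) = 0.96235
Series ([0.96168] and [0.96235]): 0.96168 × 0.96235 = 0.92547
Parallel (agent cylinder valve and [0.92547]): 1 − (1 − 0.97297)(1 − 0.92547) = 0.998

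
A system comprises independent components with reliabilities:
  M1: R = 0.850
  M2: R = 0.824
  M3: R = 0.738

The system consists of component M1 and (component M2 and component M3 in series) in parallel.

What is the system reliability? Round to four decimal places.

Series (M2 and M3): 0.824000 × 0.738000 = 0.608112
Parallel (M1 and [0.608112]): 1 − (1 − 0.850000)(1 − 0.608112) = 0.9412

0.9412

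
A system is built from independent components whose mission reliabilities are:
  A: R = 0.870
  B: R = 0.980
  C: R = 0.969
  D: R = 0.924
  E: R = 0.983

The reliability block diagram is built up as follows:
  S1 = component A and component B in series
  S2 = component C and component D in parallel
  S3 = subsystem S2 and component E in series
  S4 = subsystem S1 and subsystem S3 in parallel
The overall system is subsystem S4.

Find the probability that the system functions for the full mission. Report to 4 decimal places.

0.9972

Series (A and B): 0.870000 × 0.980000 = 0.852600
Parallel (C and D): 1 − (1 − 0.969000)(1 − 0.924000) = 0.997644
Series ([0.997644] and E): 0.997644 × 0.983000 = 0.980684
Parallel ([0.852600] and [0.980684]): 1 − (1 − 0.852600)(1 − 0.980684) = 0.9972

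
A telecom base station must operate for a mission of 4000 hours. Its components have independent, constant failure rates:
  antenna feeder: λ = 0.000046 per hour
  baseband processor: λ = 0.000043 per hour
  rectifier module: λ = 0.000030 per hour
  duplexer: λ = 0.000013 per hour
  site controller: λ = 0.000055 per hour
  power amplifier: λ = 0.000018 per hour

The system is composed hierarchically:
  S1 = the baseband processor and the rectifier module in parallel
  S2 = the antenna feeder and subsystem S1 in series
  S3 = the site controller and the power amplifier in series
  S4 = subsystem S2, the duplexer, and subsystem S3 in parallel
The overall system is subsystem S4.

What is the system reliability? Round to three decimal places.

R(antenna feeder) = exp(−0.000046 × 4000) = 0.83194
R(baseband processor) = exp(−0.000043 × 4000) = 0.84198
R(rectifier module) = exp(−0.000030 × 4000) = 0.88692
R(duplexer) = exp(−0.000013 × 4000) = 0.94933
R(site controller) = exp(−0.000055 × 4000) = 0.80252
R(power amplifier) = exp(−0.000018 × 4000) = 0.93053
Parallel (baseband processor and rectifier module): 1 − (1 − 0.84198)(1 − 0.88692) = 0.98213
Series (antenna feeder and [0.98213]): 0.83194 × 0.98213 = 0.81707
Series (site controller and power amplifier): 0.80252 × 0.93053 = 0.74677
Parallel ([0.81707], duplexer, and [0.74677]): 1 − (1 − 0.81707)(1 − 0.94933)(1 − 0.74677) = 0.998

0.998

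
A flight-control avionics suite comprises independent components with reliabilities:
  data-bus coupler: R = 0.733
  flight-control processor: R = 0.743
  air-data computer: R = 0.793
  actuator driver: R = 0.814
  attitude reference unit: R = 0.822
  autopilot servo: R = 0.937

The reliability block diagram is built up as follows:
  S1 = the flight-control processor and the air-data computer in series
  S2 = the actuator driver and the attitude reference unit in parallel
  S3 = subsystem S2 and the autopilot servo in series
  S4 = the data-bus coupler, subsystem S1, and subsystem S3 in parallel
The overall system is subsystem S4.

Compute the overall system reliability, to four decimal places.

0.9897

Series (flight-control processor and air-data computer): 0.743000 × 0.793000 = 0.589199
Parallel (actuator driver and attitude reference unit): 1 − (1 − 0.814000)(1 − 0.822000) = 0.966892
Series ([0.966892] and autopilot servo): 0.966892 × 0.937000 = 0.905978
Parallel (data-bus coupler, [0.589199], and [0.905978]): 1 − (1 − 0.733000)(1 − 0.589199)(1 − 0.905978) = 0.9897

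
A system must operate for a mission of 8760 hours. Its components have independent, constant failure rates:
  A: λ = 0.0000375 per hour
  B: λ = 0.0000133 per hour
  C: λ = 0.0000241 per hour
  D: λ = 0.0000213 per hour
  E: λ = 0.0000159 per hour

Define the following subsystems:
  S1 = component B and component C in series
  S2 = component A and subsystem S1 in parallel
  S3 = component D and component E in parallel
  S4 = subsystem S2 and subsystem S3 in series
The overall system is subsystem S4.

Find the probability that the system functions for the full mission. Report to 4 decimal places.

R(A) = exp(−0.0000375 × 8760) = 0.720003
R(B) = exp(−0.0000133 × 8760) = 0.890023
R(C) = exp(−0.0000241 × 8760) = 0.809680
R(D) = exp(−0.0000213 × 8760) = 0.829786
R(E) = exp(−0.0000159 × 8760) = 0.869981
Series (B and C): 0.890023 × 0.809680 = 0.720634
Parallel (A and [0.720634]): 1 − (1 − 0.720003)(1 − 0.720634) = 0.921778
Parallel (D and E): 1 − (1 − 0.829786)(1 − 0.869981) = 0.977869
Series ([0.921778] and [0.977869]): 0.921778 × 0.977869 = 0.9014

0.9014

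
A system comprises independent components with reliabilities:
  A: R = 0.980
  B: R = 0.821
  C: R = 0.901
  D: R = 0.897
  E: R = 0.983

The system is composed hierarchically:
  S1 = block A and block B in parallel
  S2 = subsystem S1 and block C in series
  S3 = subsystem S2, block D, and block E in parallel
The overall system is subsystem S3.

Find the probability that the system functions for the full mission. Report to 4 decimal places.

0.9998

Parallel (A and B): 1 − (1 − 0.980000)(1 − 0.821000) = 0.996420
Series ([0.996420] and C): 0.996420 × 0.901000 = 0.897774
Parallel ([0.897774], D, and E): 1 − (1 − 0.897774)(1 − 0.897000)(1 − 0.983000) = 0.9998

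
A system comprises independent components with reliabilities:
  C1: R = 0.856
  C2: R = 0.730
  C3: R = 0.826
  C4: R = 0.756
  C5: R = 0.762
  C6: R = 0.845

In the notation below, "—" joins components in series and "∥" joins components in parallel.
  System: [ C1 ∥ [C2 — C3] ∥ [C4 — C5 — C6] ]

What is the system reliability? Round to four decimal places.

Series (C2 and C3): 0.730000 × 0.826000 = 0.602980
Series (C4, C5, and C6): 0.756000 × 0.762000 × 0.845000 = 0.486781
Parallel (C1, [0.602980], and [0.486781]): 1 − (1 − 0.856000)(1 − 0.602980)(1 − 0.486781) = 0.9707

0.9707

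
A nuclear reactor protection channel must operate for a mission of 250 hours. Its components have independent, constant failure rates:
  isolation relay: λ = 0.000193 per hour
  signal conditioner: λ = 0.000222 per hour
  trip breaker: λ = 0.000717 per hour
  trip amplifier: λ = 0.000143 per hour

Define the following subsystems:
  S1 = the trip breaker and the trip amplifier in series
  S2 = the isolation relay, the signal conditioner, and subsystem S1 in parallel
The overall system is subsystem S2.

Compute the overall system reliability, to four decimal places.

R(isolation relay) = exp(−0.000193 × 250) = 0.952896
R(signal conditioner) = exp(−0.000222 × 250) = 0.946012
R(trip breaker) = exp(−0.000717 × 250) = 0.835897
R(trip amplifier) = exp(−0.000143 × 250) = 0.964881
Series (trip breaker and trip amplifier): 0.835897 × 0.964881 = 0.806541
Parallel (isolation relay, signal conditioner, and [0.806541]): 1 − (1 − 0.952896)(1 − 0.946012)(1 − 0.806541) = 0.9995

0.9995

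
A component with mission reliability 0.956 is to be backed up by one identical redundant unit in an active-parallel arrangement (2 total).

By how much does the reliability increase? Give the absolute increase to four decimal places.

R_before = 0.956
R_after = 1 − (1 − 0.956)^2 = 0.9981
ΔR = 0.9981 − 0.956 = 0.0421

0.0421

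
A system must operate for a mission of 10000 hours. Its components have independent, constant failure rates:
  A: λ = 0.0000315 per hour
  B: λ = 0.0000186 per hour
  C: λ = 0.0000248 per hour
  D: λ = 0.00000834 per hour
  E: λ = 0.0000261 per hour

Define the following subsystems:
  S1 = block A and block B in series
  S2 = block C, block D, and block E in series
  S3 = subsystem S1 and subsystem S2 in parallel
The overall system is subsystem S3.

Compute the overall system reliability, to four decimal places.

0.8238

R(A) = exp(−0.0000315 × 10000) = 0.729789
R(B) = exp(−0.0000186 × 10000) = 0.830274
R(C) = exp(−0.0000248 × 10000) = 0.780360
R(D) = exp(−0.00000834 × 10000) = 0.919983
R(E) = exp(−0.0000261 × 10000) = 0.770281
Series (A and B): 0.729789 × 0.830274 = 0.605925
Series (C, D, and E): 0.780360 × 0.919983 × 0.770281 = 0.552999
Parallel ([0.605925] and [0.552999]): 1 − (1 − 0.605925)(1 − 0.552999) = 0.8238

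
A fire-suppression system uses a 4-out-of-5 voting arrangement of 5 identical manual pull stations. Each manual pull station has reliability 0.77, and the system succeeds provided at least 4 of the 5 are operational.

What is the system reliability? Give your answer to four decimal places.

R = Σ_{i=4}^{5} C(5,i) p^i (1−p)^{5−i} with p = 0.77
C(5,4)·0.77^4·0.23^1 = 0.404260
C(5,5)·0.77^5·0.23^0 = 0.270678
Sum = 0.6749

0.6749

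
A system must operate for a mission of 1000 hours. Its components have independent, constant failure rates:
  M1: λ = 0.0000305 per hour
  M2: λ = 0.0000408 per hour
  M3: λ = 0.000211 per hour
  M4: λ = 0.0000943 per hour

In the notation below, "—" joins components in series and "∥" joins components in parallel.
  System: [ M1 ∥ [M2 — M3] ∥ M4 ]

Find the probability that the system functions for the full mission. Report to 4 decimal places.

0.9994

R(M1) = exp(−0.0000305 × 1000) = 0.969960
R(M2) = exp(−0.0000408 × 1000) = 0.960021
R(M3) = exp(−0.000211 × 1000) = 0.809774
R(M4) = exp(−0.0000943 × 1000) = 0.910010
Series (M2 and M3): 0.960021 × 0.809774 = 0.777400
Parallel (M1, [0.777400], and M4): 1 − (1 − 0.969960)(1 − 0.777400)(1 − 0.910010) = 0.9994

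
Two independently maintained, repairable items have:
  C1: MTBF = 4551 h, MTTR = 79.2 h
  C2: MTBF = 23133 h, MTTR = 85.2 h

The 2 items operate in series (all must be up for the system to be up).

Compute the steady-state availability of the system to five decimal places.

A(C1) = MTBF/(MTBF+MTTR) = 4551/(4551+79.2) = 0.982895
A(C2) = MTBF/(MTBF+MTTR) = 23133/(23133+85.2) = 0.996330
Series availability: 0.982895 × 0.996330 = 0.97929

0.97929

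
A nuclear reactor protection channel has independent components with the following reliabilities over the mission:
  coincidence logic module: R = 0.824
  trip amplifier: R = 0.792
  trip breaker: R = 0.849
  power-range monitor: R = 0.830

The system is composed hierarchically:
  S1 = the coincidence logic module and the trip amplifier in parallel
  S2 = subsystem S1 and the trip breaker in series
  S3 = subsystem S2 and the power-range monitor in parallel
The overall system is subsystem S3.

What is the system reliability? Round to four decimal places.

0.9690

Parallel (coincidence logic module and trip amplifier): 1 − (1 − 0.824000)(1 − 0.792000) = 0.963392
Series ([0.963392] and trip breaker): 0.963392 × 0.849000 = 0.817920
Parallel ([0.817920] and power-range monitor): 1 − (1 − 0.817920)(1 − 0.830000) = 0.9690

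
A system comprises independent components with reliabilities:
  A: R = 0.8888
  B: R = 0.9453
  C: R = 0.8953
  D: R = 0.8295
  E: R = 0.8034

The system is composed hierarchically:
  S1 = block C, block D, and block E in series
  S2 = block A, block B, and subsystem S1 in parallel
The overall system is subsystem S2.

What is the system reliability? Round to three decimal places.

0.998

Series (C, D, and E): 0.89530 × 0.82950 × 0.80340 = 0.59665
Parallel (A, B, and [0.59665]): 1 − (1 − 0.88880)(1 − 0.94530)(1 − 0.59665) = 0.998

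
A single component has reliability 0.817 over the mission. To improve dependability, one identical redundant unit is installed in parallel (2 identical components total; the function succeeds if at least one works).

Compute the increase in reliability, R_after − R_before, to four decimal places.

R_before = 0.817
R_after = 1 − (1 − 0.817)^2 = 0.9665
ΔR = 0.9665 − 0.817 = 0.1495

0.1495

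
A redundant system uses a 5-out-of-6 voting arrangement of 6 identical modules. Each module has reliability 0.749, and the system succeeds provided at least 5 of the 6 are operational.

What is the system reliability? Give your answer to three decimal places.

R = Σ_{i=5}^{6} C(6,i) p^i (1−p)^{6−i} with p = 0.749
C(6,5)·0.749^5·0.251^1 = 0.35500
C(6,6)·0.749^6·0.251^0 = 0.17656
Sum = 0.532

0.532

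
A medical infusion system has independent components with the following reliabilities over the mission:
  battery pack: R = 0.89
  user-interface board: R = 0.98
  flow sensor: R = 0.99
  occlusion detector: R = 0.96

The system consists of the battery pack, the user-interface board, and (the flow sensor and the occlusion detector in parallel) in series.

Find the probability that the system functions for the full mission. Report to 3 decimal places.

Parallel (flow sensor and occlusion detector): 1 − (1 − 0.99000)(1 − 0.96000) = 0.99960
Series (battery pack, user-interface board, and [0.99960]): 0.89000 × 0.98000 × 0.99960 = 0.872

0.872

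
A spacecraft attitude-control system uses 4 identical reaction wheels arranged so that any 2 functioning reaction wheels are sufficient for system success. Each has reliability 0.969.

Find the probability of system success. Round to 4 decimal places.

0.9999

R = Σ_{i=2}^{4} C(4,i) p^i (1−p)^{4−i} with p = 0.969
C(4,2)·0.969^2·0.031^2 = 0.005414
C(4,3)·0.969^3·0.031^1 = 0.112822
C(4,4)·0.969^4·0.031^0 = 0.881648
Sum = 0.9999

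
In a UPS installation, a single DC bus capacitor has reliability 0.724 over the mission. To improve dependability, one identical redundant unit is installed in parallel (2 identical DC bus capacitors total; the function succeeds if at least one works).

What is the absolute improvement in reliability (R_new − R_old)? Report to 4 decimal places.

0.1998

R_before = 0.724
R_after = 1 − (1 − 0.724)^2 = 0.9238
ΔR = 0.9238 − 0.724 = 0.1998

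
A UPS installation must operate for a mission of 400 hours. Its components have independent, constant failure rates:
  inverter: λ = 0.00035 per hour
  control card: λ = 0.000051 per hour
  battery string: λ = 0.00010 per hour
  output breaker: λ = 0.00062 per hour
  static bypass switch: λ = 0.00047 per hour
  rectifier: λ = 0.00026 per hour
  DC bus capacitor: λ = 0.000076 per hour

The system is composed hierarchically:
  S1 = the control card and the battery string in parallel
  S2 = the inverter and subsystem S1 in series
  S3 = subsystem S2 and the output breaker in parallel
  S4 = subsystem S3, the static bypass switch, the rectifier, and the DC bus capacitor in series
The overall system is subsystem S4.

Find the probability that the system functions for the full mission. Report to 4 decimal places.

0.7035

R(inverter) = exp(−0.00035 × 400) = 0.869358
R(control card) = exp(−0.000051 × 400) = 0.979807
R(battery string) = exp(−0.00010 × 400) = 0.960789
R(output breaker) = exp(−0.00062 × 400) = 0.780360
R(static bypass switch) = exp(−0.00047 × 400) = 0.828615
R(rectifier) = exp(−0.00026 × 400) = 0.901225
R(DC bus capacitor) = exp(−0.000076 × 400) = 0.970057
Parallel (control card and battery string): 1 − (1 − 0.979807)(1 − 0.960789) = 0.999208
Series (inverter and [0.999208]): 0.869358 × 0.999208 = 0.868669
Parallel ([0.868669] and output breaker): 1 − (1 − 0.868669)(1 − 0.780360) = 0.971154
Series ([0.971154], static bypass switch, rectifier, and DC bus capacitor): 0.971154 × 0.828615 × 0.901225 × 0.970057 = 0.7035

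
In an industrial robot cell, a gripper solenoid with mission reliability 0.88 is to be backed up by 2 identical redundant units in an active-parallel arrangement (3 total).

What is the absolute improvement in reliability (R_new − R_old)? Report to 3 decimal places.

R_before = 0.88
R_after = 1 − (1 − 0.88)^3 = 0.998
ΔR = 0.998 − 0.88 = 0.118

0.118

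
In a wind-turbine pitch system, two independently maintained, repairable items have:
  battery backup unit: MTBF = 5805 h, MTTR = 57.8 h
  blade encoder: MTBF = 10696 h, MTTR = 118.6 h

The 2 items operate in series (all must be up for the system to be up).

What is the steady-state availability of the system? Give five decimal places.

0.97928

A(battery backup unit) = MTBF/(MTBF+MTTR) = 5805/(5805+57.8) = 0.990141
A(blade encoder) = MTBF/(MTBF+MTTR) = 10696/(10696+118.6) = 0.989033
Series availability: 0.990141 × 0.989033 = 0.97928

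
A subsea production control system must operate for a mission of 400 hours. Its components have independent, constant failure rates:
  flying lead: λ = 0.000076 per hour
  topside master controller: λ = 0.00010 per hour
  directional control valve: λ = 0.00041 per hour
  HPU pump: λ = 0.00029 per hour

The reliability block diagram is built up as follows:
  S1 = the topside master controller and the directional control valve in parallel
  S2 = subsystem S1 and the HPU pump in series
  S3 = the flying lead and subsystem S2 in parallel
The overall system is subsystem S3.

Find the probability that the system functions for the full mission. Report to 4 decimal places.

0.9966

R(flying lead) = exp(−0.000076 × 400) = 0.970057
R(topside master controller) = exp(−0.00010 × 400) = 0.960789
R(directional control valve) = exp(−0.00041 × 400) = 0.848742
R(HPU pump) = exp(−0.00029 × 400) = 0.890475
Parallel (topside master controller and directional control valve): 1 − (1 − 0.960789)(1 − 0.848742) = 0.994069
Series ([0.994069] and HPU pump): 0.994069 × 0.890475 = 0.885194
Parallel (flying lead and [0.885194]): 1 − (1 − 0.970057)(1 − 0.885194) = 0.9966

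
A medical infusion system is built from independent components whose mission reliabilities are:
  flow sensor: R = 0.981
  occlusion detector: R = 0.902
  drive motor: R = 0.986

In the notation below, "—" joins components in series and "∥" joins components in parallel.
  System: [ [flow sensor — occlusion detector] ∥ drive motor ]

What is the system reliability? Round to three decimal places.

0.998

Series (flow sensor and occlusion detector): 0.98100 × 0.90200 = 0.88486
Parallel ([0.88486] and drive motor): 1 − (1 − 0.88486)(1 − 0.98600) = 0.998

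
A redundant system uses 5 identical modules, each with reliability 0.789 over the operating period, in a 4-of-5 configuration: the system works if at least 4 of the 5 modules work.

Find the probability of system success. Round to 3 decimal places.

R = Σ_{i=4}^{5} C(5,i) p^i (1−p)^{5−i} with p = 0.789
C(5,4)·0.789^4·0.211^1 = 0.40885
C(5,5)·0.789^5·0.211^0 = 0.30576
Sum = 0.715

0.715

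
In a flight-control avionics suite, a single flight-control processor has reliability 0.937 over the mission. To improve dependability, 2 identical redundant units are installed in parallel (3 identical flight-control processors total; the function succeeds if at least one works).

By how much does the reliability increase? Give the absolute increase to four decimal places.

R_before = 0.937
R_after = 1 − (1 − 0.937)^3 = 0.9997
ΔR = 0.9997 − 0.937 = 0.0627

0.0627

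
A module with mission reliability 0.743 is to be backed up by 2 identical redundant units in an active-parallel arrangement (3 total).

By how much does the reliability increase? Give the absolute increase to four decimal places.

R_before = 0.743
R_after = 1 − (1 − 0.743)^3 = 0.9830
ΔR = 0.9830 − 0.743 = 0.2400

0.2400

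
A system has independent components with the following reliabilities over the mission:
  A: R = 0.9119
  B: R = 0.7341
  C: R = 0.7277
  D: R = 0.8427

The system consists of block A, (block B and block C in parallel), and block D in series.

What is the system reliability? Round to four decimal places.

0.7128

Parallel (B and C): 1 − (1 − 0.734100)(1 − 0.727700) = 0.927595
Series (A, [0.927595], and D): 0.911900 × 0.927595 × 0.842700 = 0.7128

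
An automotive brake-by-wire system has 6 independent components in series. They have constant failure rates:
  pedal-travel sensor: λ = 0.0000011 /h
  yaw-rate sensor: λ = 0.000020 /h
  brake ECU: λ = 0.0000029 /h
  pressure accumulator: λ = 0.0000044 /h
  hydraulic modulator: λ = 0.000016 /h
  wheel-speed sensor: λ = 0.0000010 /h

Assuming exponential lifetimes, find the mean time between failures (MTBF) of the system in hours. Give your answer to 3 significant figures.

22000

Series of exponential components: λ_sys = Σ λ_i
λ_sys = 0.0000011 + 0.000020 + 0.0000029 + 0.0000044 + 0.000016 + 0.0000010 = 4.5400e-05 /h
MTBF = 1 / λ_sys = 22000 h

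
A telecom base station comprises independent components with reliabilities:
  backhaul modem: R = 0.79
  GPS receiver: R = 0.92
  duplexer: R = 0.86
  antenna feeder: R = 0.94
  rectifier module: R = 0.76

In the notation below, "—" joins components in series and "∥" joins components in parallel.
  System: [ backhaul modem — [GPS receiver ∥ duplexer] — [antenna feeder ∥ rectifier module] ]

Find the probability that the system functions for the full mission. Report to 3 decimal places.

Parallel (GPS receiver and duplexer): 1 − (1 − 0.92000)(1 − 0.86000) = 0.98880
Parallel (antenna feeder and rectifier module): 1 − (1 − 0.94000)(1 − 0.76000) = 0.98560
Series (backhaul modem, [0.98880], and [0.98560]): 0.79000 × 0.98880 × 0.98560 = 0.770

0.770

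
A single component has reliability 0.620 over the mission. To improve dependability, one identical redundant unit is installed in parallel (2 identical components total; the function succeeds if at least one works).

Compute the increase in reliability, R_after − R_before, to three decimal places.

0.236

R_before = 0.620
R_after = 1 − (1 − 0.620)^2 = 0.856
ΔR = 0.856 − 0.620 = 0.236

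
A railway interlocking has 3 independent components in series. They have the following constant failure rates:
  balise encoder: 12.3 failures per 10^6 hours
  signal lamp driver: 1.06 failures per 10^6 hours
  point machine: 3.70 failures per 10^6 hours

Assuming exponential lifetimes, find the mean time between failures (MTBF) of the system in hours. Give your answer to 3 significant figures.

Series of exponential components: λ_sys = Σ λ_i
λ_sys = 0.0000123 + 0.00000106 + 0.00000370 = 1.7060e-05 /h
MTBF = 1 / λ_sys = 58600 h

58600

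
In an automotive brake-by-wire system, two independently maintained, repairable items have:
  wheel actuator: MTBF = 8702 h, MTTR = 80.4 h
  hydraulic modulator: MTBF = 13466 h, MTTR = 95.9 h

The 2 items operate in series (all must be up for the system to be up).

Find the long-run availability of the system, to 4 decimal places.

A(wheel actuator) = MTBF/(MTBF+MTTR) = 8702/(8702+80.4) = 0.990845
A(hydraulic modulator) = MTBF/(MTBF+MTTR) = 13466/(13466+95.9) = 0.992929
Series availability: 0.990845 × 0.992929 = 0.9838

0.9838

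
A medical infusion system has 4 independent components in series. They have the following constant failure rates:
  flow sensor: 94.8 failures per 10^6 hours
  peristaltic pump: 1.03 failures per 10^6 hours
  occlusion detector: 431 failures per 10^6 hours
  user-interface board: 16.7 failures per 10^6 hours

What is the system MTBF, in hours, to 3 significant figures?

Series of exponential components: λ_sys = Σ λ_i
λ_sys = 0.0000948 + 0.00000103 + 0.000431 + 0.0000167 = 5.4353e-04 /h
MTBF = 1 / λ_sys = 1840 h

1840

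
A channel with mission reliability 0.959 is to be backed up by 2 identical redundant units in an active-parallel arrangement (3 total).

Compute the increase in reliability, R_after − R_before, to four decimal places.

0.0409

R_before = 0.959
R_after = 1 − (1 − 0.959)^3 = 0.9999
ΔR = 0.9999 − 0.959 = 0.0409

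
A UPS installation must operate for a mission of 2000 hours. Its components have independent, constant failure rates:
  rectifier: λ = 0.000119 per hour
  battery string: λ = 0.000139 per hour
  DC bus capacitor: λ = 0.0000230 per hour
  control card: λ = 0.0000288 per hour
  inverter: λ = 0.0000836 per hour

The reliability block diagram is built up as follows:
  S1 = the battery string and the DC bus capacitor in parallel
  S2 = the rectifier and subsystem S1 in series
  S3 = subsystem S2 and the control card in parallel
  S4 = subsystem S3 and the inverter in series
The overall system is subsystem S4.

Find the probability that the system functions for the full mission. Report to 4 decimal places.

0.8356

R(rectifier) = exp(−0.000119 × 2000) = 0.788203
R(battery string) = exp(−0.000139 × 2000) = 0.757297
R(DC bus capacitor) = exp(−0.0000230 × 2000) = 0.955042
R(control card) = exp(−0.0000288 × 2000) = 0.944027
R(inverter) = exp(−0.0000836 × 2000) = 0.846030
Parallel (battery string and DC bus capacitor): 1 − (1 − 0.757297)(1 − 0.955042) = 0.989089
Series (rectifier and [0.989089]): 0.788203 × 0.989089 = 0.779603
Parallel ([0.779603] and control card): 1 − (1 − 0.779603)(1 − 0.944027) = 0.987664
Series ([0.987664] and inverter): 0.987664 × 0.846030 = 0.8356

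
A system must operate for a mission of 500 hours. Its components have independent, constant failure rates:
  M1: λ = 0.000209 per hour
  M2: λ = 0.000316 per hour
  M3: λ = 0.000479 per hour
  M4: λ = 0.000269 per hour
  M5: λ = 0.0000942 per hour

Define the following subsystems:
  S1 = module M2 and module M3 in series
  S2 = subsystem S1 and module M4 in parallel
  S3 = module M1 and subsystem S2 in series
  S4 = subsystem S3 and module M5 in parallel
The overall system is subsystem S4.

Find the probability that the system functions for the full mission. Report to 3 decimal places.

0.994

R(M1) = exp(−0.000209 × 500) = 0.90077
R(M2) = exp(−0.000316 × 500) = 0.85385
R(M3) = exp(−0.000479 × 500) = 0.78702
R(M4) = exp(−0.000269 × 500) = 0.87415
R(M5) = exp(−0.0000942 × 500) = 0.95399
Series (M2 and M3): 0.85385 × 0.78702 = 0.67200
Parallel ([0.67200] and M4): 1 − (1 − 0.67200)(1 − 0.87415) = 0.95872
Series (M1 and [0.95872]): 0.90077 × 0.95872 = 0.86359
Parallel ([0.86359] and M5): 1 − (1 − 0.86359)(1 − 0.95399) = 0.994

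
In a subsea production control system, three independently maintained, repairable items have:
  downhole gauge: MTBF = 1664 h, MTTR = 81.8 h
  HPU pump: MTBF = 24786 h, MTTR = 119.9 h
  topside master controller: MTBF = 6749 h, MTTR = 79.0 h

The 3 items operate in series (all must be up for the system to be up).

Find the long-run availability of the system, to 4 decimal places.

0.9376

A(downhole gauge) = MTBF/(MTBF+MTTR) = 1664/(1664+81.8) = 0.953145
A(HPU pump) = MTBF/(MTBF+MTTR) = 24786/(24786+119.9) = 0.995186
A(topside master controller) = MTBF/(MTBF+MTTR) = 6749/(6749+79.0) = 0.988430
Series availability: 0.953145 × 0.995186 × 0.988430 = 0.9376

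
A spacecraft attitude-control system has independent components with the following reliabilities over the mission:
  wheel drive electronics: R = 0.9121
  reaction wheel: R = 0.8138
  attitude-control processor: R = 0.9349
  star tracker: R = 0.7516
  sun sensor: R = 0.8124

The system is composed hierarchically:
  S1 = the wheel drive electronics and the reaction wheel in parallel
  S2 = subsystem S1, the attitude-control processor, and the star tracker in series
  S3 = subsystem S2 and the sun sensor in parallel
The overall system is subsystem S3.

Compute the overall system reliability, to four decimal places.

0.9421

Parallel (wheel drive electronics and reaction wheel): 1 − (1 − 0.912100)(1 − 0.813800) = 0.983633
Series ([0.983633], attitude-control processor, and star tracker): 0.983633 × 0.934900 × 0.751600 = 0.691170
Parallel ([0.691170] and sun sensor): 1 − (1 − 0.691170)(1 − 0.812400) = 0.9421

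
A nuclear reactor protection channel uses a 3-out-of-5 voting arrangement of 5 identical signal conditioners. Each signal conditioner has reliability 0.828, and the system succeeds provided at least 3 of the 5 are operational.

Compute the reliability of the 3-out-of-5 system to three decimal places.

R = Σ_{i=3}^{5} C(5,i) p^i (1−p)^{5−i} with p = 0.828
C(5,3)·0.828^3·0.172^2 = 0.16794
C(5,4)·0.828^4·0.172^1 = 0.40422
C(5,5)·0.828^5·0.172^0 = 0.38918
Sum = 0.961

0.961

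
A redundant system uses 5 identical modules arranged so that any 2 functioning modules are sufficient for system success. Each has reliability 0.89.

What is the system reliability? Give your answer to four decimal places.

0.9993

R = Σ_{i=2}^{5} C(5,i) p^i (1−p)^{5−i} with p = 0.89
C(5,2)·0.89^2·0.11^3 = 0.010543
C(5,3)·0.89^3·0.11^2 = 0.085301
C(5,4)·0.89^4·0.11^1 = 0.345082
C(5,5)·0.89^5·0.11^0 = 0.558406
Sum = 0.9993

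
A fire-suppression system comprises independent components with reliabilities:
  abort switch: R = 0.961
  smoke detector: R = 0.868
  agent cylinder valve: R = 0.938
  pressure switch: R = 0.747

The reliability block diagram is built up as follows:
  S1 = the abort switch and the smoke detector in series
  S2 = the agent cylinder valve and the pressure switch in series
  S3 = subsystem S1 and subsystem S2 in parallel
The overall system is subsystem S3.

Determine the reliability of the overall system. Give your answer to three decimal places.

Series (abort switch and smoke detector): 0.96100 × 0.86800 = 0.83415
Series (agent cylinder valve and pressure switch): 0.93800 × 0.74700 = 0.70069
Parallel ([0.83415] and [0.70069]): 1 − (1 − 0.83415)(1 − 0.70069) = 0.950

0.950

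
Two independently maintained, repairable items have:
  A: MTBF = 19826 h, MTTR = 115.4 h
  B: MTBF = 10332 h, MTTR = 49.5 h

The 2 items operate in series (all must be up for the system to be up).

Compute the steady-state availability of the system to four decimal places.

A(A) = MTBF/(MTBF+MTTR) = 19826/(19826+115.4) = 0.994213
A(B) = MTBF/(MTBF+MTTR) = 10332/(10332+49.5) = 0.995232
Series availability: 0.994213 × 0.995232 = 0.9895

0.9895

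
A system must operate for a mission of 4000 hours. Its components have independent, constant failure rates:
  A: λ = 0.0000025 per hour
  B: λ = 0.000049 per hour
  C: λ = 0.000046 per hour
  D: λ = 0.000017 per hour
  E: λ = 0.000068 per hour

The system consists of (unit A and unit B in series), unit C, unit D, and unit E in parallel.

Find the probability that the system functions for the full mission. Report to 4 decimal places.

0.9995

R(A) = exp(−0.0000025 × 4000) = 0.990050
R(B) = exp(−0.000049 × 4000) = 0.822012
R(C) = exp(−0.000046 × 4000) = 0.831936
R(D) = exp(−0.000017 × 4000) = 0.934260
R(E) = exp(−0.000068 × 4000) = 0.761854
Series (A and B): 0.990050 × 0.822012 = 0.813833
Parallel ([0.813833], C, D, and E): 1 − (1 − 0.813833)(1 − 0.831936)(1 − 0.934260)(1 − 0.761854) = 0.9995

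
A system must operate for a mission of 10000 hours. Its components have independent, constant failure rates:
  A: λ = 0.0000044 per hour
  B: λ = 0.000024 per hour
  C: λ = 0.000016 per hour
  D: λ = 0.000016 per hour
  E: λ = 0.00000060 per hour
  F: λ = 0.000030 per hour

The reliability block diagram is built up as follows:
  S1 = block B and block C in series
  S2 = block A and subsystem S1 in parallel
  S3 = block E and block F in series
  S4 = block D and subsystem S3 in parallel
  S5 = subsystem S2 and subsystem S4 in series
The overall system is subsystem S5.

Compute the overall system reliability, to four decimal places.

0.9474

R(A) = exp(−0.0000044 × 10000) = 0.956954
R(B) = exp(−0.000024 × 10000) = 0.786628
R(C) = exp(−0.000016 × 10000) = 0.852144
R(D) = exp(−0.000016 × 10000) = 0.852144
R(E) = exp(−0.00000060 × 10000) = 0.994018
R(F) = exp(−0.000030 × 10000) = 0.740818
Series (B and C): 0.786628 × 0.852144 = 0.670320
Parallel (A and [0.670320]): 1 − (1 − 0.956954)(1 − 0.670320) = 0.985809
Series (E and F): 0.994018 × 0.740818 = 0.736386
Parallel (D and [0.736386]): 1 − (1 − 0.852144)(1 − 0.736386) = 0.961023
Series ([0.985809] and [0.961023]): 0.985809 × 0.961023 = 0.9474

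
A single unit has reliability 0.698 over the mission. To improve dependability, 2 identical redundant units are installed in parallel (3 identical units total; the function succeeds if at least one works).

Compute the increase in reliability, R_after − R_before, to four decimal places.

0.2745

R_before = 0.698
R_after = 1 − (1 − 0.698)^3 = 0.9725
ΔR = 0.9725 − 0.698 = 0.2745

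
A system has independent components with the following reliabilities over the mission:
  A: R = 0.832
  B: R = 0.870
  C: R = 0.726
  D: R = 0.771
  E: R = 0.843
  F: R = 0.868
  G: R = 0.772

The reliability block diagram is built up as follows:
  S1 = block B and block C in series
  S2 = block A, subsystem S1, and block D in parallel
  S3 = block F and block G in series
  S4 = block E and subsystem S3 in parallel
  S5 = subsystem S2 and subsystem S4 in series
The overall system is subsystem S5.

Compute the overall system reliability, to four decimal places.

0.9348

Series (B and C): 0.870000 × 0.726000 = 0.631620
Parallel (A, [0.631620], and D): 1 − (1 − 0.832000)(1 − 0.631620)(1 − 0.771000) = 0.985828
Series (F and G): 0.868000 × 0.772000 = 0.670096
Parallel (E and [0.670096]): 1 − (1 − 0.843000)(1 − 0.670096) = 0.948205
Series ([0.985828] and [0.948205]): 0.985828 × 0.948205 = 0.9348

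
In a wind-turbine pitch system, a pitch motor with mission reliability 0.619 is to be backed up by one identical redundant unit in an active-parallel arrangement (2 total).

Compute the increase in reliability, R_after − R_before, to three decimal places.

R_before = 0.619
R_after = 1 − (1 − 0.619)^2 = 0.855
ΔR = 0.855 − 0.619 = 0.236

0.236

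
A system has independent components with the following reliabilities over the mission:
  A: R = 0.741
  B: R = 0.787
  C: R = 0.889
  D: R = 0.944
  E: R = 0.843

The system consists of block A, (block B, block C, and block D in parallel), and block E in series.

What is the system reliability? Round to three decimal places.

0.624

Parallel (B, C, and D): 1 − (1 − 0.78700)(1 − 0.88900)(1 − 0.94400) = 0.99868
Series (A, [0.99868], and E): 0.74100 × 0.99868 × 0.84300 = 0.624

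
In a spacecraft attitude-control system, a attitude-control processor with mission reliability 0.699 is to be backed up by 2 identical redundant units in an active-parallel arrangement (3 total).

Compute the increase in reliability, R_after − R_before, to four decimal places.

R_before = 0.699
R_after = 1 − (1 − 0.699)^3 = 0.9727
ΔR = 0.9727 − 0.699 = 0.2737

0.2737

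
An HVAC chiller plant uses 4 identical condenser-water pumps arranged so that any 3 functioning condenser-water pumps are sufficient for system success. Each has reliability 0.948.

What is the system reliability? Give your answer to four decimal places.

0.9849

R = Σ_{i=3}^{4} C(4,i) p^i (1−p)^{4−i} with p = 0.948
C(4,3)·0.948^3·0.052^1 = 0.177210
C(4,4)·0.948^4·0.052^0 = 0.807669
Sum = 0.9849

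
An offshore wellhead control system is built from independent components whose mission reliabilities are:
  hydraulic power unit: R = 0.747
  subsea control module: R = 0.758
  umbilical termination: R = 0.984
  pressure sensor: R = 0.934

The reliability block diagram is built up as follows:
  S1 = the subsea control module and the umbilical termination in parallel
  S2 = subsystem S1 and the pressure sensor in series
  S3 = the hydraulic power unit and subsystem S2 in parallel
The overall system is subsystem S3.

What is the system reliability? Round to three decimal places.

Parallel (subsea control module and umbilical termination): 1 − (1 − 0.75800)(1 − 0.98400) = 0.99613
Series ([0.99613] and pressure sensor): 0.99613 × 0.93400 = 0.93039
Parallel (hydraulic power unit and [0.93039]): 1 − (1 − 0.74700)(1 − 0.93039) = 0.982

0.982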